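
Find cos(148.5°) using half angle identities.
cos(148.5°) = -√((1 + cos 297°)/2) = -0.8526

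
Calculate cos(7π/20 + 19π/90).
cos(7π/20 + 19π/90) = cos 7π/20 cos 19π/90 - sin 7π/20 sin 19π/90 = -0.1908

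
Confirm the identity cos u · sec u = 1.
LHS = cos u · (1/cos u) = 1 = RHS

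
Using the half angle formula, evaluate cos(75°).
cos(75°) = √((1 + cos 150°)/2) = (√6-√2)/4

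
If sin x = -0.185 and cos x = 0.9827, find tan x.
tan x = sin x / cos x = -0.1883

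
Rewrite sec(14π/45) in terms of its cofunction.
sec(14π/45) = csc(π/2 - 14π/45) = csc(17π/90)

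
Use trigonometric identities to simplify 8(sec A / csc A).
8(sec A / csc A) = 8(tan A) (using Reciprocal identities)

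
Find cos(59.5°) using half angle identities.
cos(59.5°) = √((1 + cos 119°)/2) = 0.5075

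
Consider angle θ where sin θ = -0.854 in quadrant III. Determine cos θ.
cos θ = ±√(1 - sin²θ) = -0.5203 (negative in QIII)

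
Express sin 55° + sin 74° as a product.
sin 55° + sin 74° = 2 sin(64.5°) cos(-9.5°)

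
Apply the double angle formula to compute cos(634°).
cos(634°) = 2cos²317° - 1 = 0.06976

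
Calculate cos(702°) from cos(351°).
cos(702°) = cos²351° - sin²351° = 0.9511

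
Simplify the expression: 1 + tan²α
1 + tan²α = sec²α (using Pythagorean identity)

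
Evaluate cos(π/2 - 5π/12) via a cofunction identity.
cos(π/2 - 5π/12) = sin(5π/12) = (√6+√2)/4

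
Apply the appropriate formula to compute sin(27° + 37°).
sin(27° + 37°) = sin 27° cos 37° + cos 27° sin 37° = 0.8988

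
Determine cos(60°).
cos(60°) = 1/2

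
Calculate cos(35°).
cos(35°) = 0.8192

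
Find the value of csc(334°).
csc(334°) = -2.281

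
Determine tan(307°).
tan(307°) = -1.327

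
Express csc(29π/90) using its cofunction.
csc(29π/90) = sec(π/2 - 29π/90) = sec(8π/45)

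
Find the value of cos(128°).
cos(128°) = -0.6157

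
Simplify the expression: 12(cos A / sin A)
12(cos A / sin A) = 12(cot A) (using Quotient identity)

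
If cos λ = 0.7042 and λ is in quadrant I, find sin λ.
sin λ = 0.71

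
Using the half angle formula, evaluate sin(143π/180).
sin(143π/180) = √((1 - cos 143π/90)/2) = 0.6018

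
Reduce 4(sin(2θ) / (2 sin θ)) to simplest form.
4(sin(2θ) / (2 sin θ)) = 4(cos θ) (using Double angle)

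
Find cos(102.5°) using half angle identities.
cos(102.5°) = -√((1 + cos 205°)/2) = -0.2164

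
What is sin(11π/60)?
sin(11π/60) = 0.5446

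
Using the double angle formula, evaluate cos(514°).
cos(514°) = cos²257° - sin²257° = -0.8988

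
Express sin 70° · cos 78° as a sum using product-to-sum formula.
sin 70° cos 78° = (1/2)[sin(70°+78°) + sin(70°-78°)]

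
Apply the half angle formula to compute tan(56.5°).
tan(56.5°) = sin 113° / (1 + cos 113°) = 1.511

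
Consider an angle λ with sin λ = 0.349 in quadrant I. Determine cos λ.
cos λ = √(1 - sin²λ) = 0.9371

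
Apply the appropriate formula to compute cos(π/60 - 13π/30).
cos(π/60 - 13π/30) = cos π/60 cos 13π/30 + sin π/60 sin 13π/30 = (√6-√2)/4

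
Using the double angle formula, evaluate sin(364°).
sin(364°) = 2 sin 182° cos 182° = 0.06976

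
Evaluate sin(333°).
sin(333°) = -0.454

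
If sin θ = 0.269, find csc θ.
csc θ = 1/sin θ = 3.717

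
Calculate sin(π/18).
sin(π/18) = 0.1736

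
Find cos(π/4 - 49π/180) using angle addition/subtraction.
cos(π/4 - 49π/180) = cos π/4 cos 49π/180 + sin π/4 sin 49π/180 = 0.9976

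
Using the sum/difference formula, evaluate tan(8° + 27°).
tan(8° + 27°) = (tan 8° + tan 27°)/(1 - tan 8° tan 27°) = 0.7002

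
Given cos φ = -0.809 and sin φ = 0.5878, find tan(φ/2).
tan(φ/2) = sin φ / (1 + cos φ) = 3.077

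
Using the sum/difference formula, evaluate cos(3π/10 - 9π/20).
cos(3π/10 - 9π/20) = cos 3π/10 cos 9π/20 + sin 3π/10 sin 9π/20 = 0.891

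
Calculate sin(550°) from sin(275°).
sin(550°) = 2 sin 275° cos 275° = -0.1736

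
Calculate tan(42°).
tan(42°) = 0.9004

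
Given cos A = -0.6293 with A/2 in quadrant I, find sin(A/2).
sin(A/2) = ±√((1 - cos A)/2); positive since A/2 ∈ QI, so sin(A/2) = 0.9026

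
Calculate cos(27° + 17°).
cos(27° + 17°) = cos 27° cos 17° - sin 27° sin 17° = 0.7193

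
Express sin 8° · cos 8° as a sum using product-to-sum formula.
sin 8° cos 8° = (1/2)[sin(8°+8°) + sin(8°-8°)]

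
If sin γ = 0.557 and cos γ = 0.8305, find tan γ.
tan γ = sin γ / cos γ = 0.6707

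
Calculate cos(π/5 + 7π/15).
cos(π/5 + 7π/15) = cos π/5 cos 7π/15 - sin π/5 sin 7π/15 = -1/2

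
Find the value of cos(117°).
cos(117°) = -0.454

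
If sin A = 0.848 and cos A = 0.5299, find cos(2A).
cos(2A) = cos²A - sin²A = -0.4383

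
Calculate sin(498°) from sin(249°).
sin(498°) = 2 sin 249° cos 249° = 0.6691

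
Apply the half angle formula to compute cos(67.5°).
cos(67.5°) = √((1 + cos 135°)/2) = √(2-√2)/2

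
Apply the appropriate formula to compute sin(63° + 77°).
sin(63° + 77°) = sin 63° cos 77° + cos 63° sin 77° = 0.6428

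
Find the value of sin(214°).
sin(214°) = -0.5592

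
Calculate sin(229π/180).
sin(229π/180) = -0.7547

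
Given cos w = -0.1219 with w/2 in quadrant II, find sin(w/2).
sin(w/2) = ±√((1 - cos w)/2); positive since w/2 ∈ QII, so sin(w/2) = 0.749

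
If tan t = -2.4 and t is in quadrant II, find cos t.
cos t = -0.3846 (using tan²t + 1 = sec²t)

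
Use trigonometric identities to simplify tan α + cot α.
tan α + cot α = sec α csc α (using Quotient identities)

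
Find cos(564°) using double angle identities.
cos(564°) = cos²282° - sin²282° = -0.9135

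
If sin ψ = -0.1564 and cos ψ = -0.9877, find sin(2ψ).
sin(2ψ) = 2 sin ψ cos ψ = 0.309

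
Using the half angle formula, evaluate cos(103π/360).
cos(103π/360) = √((1 + cos 103π/180)/2) = 0.6225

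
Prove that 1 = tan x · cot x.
RHS = (sin x/cos x) · (cos x/sin x) = 1 = LHS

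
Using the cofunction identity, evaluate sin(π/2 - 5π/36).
sin(π/2 - 5π/36) = cos(5π/36) = 0.9063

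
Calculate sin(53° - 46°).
sin(53° - 46°) = sin 53° cos 46° - cos 53° sin 46° = 0.1219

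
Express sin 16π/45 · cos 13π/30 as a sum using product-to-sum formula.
sin 16π/45 cos 13π/30 = (1/2)[sin(16π/45+13π/30) + sin(16π/45-13π/30)]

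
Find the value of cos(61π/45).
cos(61π/45) = -0.4384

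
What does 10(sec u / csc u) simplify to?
10(sec u / csc u) = 10(tan u) (using Reciprocal identities)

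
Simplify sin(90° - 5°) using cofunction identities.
sin(90° - 5°) = cos(5°)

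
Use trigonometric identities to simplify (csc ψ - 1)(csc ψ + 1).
(csc ψ - 1)(csc ψ + 1) = cot²ψ (using Diff. of squares)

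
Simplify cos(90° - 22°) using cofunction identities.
cos(90° - 22°) = sin(22°)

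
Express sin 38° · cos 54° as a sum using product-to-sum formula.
sin 38° cos 54° = (1/2)[sin(38°+54°) + sin(38°-54°)]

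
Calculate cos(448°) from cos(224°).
cos(448°) = 1 - 2sin²224° = 0.0349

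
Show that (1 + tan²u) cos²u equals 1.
LHS = sec²u · cos²u = (1/cos²u) · cos²u = 1 = RHS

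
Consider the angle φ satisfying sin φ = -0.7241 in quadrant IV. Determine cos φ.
cos φ = √(1 - sin²φ) = 0.6897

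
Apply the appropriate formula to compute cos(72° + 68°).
cos(72° + 68°) = cos 72° cos 68° - sin 72° sin 68° = -0.766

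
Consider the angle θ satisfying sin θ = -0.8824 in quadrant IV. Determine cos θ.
cos θ = √(1 - sin²θ) = 0.4705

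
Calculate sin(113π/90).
sin(113π/90) = -0.7193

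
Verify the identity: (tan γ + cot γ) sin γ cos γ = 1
LHS = (sin γ/cos γ + cos γ/sin γ) sin γ cos γ = ((sin²γ + cos²γ)/(sin γ cos γ)) · sin γ cos γ = sin²γ + cos²γ = 1 = RHS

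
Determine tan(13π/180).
tan(13π/180) = 0.2309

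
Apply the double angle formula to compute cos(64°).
cos(64°) = cos²32° - sin²32° = 0.4384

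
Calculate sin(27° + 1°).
sin(27° + 1°) = sin 27° cos 1° + cos 27° sin 1° = 0.4695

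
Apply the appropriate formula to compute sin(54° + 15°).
sin(54° + 15°) = sin 54° cos 15° + cos 54° sin 15° = 0.9336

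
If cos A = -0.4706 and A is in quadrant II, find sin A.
sin A = 0.8823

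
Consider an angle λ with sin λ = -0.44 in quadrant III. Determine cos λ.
cos λ = ±√(1 - sin²λ) = -0.898 (negative in QIII)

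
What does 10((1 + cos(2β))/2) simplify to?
10((1 + cos(2β))/2) = 10(cos²β) (using Power reduction)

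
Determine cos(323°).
cos(323°) = 0.7986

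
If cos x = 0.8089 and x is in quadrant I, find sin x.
sin x = 0.5879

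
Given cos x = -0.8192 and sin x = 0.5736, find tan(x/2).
tan(x/2) = sin x / (1 + cos x) = 3.173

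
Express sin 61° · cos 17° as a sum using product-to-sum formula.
sin 61° cos 17° = (1/2)[sin(61°+17°) + sin(61°-17°)]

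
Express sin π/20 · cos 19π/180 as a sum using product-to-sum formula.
sin π/20 cos 19π/180 = (1/2)[sin(π/20+19π/180) + sin(π/20-19π/180)]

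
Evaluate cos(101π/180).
cos(101π/180) = -0.1908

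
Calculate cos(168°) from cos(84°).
cos(168°) = cos²84° - sin²84° = -0.9781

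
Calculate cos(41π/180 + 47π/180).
cos(41π/180 + 47π/180) = cos 41π/180 cos 47π/180 - sin 41π/180 sin 47π/180 = 0.0349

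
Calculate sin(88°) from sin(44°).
sin(88°) = 2 sin 44° cos 44° = 0.9994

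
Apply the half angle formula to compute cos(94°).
cos(94°) = -√((1 + cos 188°)/2) = -0.06976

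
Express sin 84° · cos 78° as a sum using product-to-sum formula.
sin 84° cos 78° = (1/2)[sin(84°+78°) + sin(84°-78°)]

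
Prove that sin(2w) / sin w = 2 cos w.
LHS = 2 sin w cos w / sin w = 2 cos w = RHS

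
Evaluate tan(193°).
tan(193°) = 0.2309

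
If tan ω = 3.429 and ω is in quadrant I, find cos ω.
cos ω = 0.28 (using tan²ω + 1 = sec²ω)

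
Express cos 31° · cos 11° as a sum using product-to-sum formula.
cos 31° cos 11° = (1/2)[cos(31°-11°) + cos(31°+11°)]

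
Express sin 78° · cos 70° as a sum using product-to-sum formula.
sin 78° cos 70° = (1/2)[sin(78°+70°) + sin(78°-70°)]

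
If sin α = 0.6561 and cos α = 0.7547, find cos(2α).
cos(2α) = cos²α - sin²α = 0.1391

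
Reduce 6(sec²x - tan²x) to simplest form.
6(sec²x - tan²x) = 6 (using Pythagorean identity)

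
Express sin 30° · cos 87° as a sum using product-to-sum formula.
sin 30° cos 87° = (1/2)[sin(30°+87°) + sin(30°-87°)]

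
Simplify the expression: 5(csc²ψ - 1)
5(csc²ψ - 1) = 5(cot²ψ) (using Pythagorean identity)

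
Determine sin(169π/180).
sin(169π/180) = 0.1908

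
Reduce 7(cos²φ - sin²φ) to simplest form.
7(cos²φ - sin²φ) = 7(cos(2φ)) (using Double angle)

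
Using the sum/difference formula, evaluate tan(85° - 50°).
tan(85° - 50°) = (tan 85° - tan 50°)/(1 + tan 85° tan 50°) = 0.7002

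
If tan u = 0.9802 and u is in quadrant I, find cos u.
cos u = 0.7141 (using tan²u + 1 = sec²u)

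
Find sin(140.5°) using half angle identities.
sin(140.5°) = √((1 - cos 281°)/2) = 0.6361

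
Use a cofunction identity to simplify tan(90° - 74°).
tan(90° - 74°) = cot(74°)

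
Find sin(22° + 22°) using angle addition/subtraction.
sin(22° + 22°) = sin 22° cos 22° + cos 22° sin 22° = 0.6947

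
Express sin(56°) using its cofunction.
sin(56°) = cos(90° - 56°) = cos(34°)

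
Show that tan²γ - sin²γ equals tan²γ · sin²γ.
LHS = sin²γ/cos²γ - sin²γ = sin²γ(1/cos²γ - 1) = sin²γ · (1 - cos²γ)/cos²γ = sin²γ · sin²γ/cos²γ = sin²γ · tan²γ = RHS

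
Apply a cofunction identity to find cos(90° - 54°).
cos(90° - 54°) = sin(54°) = 0.809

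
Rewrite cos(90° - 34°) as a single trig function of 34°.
cos(90° - 34°) = sin(34°)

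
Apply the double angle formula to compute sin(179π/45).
sin(179π/45) = 2 sin 179π/90 cos 179π/90 = -0.06976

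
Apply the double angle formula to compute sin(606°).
sin(606°) = 2 sin 303° cos 303° = -0.9135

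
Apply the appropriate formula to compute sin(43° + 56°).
sin(43° + 56°) = sin 43° cos 56° + cos 43° sin 56° = 0.9877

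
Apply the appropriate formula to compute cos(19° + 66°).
cos(19° + 66°) = cos 19° cos 66° - sin 19° sin 66° = 0.08716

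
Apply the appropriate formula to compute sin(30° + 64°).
sin(30° + 64°) = sin 30° cos 64° + cos 30° sin 64° = 0.9976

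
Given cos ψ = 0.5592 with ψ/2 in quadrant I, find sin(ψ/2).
sin(ψ/2) = ±√((1 - cos ψ)/2); positive since ψ/2 ∈ QI, so sin(ψ/2) = 0.4695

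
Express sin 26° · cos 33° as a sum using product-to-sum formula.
sin 26° cos 33° = (1/2)[sin(26°+33°) + sin(26°-33°)]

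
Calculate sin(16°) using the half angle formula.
sin(16°) = √((1 - cos 32°)/2) = 0.2756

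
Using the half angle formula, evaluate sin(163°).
sin(163°) = √((1 - cos 326°)/2) = 0.2924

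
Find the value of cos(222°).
cos(222°) = -0.7431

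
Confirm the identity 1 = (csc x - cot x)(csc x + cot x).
RHS = csc²x - cot²x = (1 + cot²x) - cot²x = 1 = LHS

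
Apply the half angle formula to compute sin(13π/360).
sin(13π/360) = √((1 - cos 13π/180)/2) = 0.1132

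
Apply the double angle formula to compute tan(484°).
tan(484°) = 2 tan 242° / (1 - tan²242°) = -1.483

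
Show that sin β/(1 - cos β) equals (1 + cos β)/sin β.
LHS = sin β(1 + cos β) / ((1 - cos β)(1 + cos β)) = sin β(1 + cos β) / (1 - cos²β) = sin β(1 + cos β) / sin²β = (1 + cos β)/sin β = RHS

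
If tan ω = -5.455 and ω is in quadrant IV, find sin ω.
sin ω = -0.9836 (using tan²ω + 1 = sec²ω)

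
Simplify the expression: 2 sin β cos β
2 sin β cos β = sin(2β) (using Double angle)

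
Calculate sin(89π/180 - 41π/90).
sin(89π/180 - 41π/90) = sin 89π/180 cos 41π/90 - cos 89π/180 sin 41π/90 = 0.1219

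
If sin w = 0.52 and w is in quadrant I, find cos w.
cos w = 0.8542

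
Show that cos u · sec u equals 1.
LHS = cos u · (1/cos u) = 1 = RHS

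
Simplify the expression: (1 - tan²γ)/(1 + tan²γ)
(1 - tan²γ)/(1 + tan²γ) = cos(2γ) (using Double angle)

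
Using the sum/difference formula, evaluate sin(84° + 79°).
sin(84° + 79°) = sin 84° cos 79° + cos 84° sin 79° = 0.2924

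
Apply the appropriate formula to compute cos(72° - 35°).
cos(72° - 35°) = cos 72° cos 35° + sin 72° sin 35° = 0.7986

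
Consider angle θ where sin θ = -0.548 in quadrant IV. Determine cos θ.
cos θ = √(1 - sin²θ) = 0.8365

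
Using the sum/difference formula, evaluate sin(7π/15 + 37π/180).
sin(7π/15 + 37π/180) = sin 7π/15 cos 37π/180 + cos 7π/15 sin 37π/180 = 0.8572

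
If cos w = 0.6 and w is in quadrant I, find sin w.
sin w = 0.8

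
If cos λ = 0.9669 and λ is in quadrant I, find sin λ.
sin λ = 0.2552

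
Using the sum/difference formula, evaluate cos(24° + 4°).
cos(24° + 4°) = cos 24° cos 4° - sin 24° sin 4° = 0.8829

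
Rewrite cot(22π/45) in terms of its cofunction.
cot(22π/45) = tan(π/2 - 22π/45) = tan(π/90)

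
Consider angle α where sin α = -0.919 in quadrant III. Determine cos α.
cos α = ±√(1 - sin²α) = -0.3943 (negative in QIII)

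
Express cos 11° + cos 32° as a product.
cos 11° + cos 32° = 2 cos(21.5°) cos(-10.5°)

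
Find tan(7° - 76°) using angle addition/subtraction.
tan(7° - 76°) = (tan 7° - tan 76°)/(1 + tan 7° tan 76°) = -2.605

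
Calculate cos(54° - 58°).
cos(54° - 58°) = cos 54° cos 58° + sin 54° sin 58° = 0.9976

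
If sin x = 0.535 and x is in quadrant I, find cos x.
cos x = 0.8449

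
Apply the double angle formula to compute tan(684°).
tan(684°) = 2 tan 342° / (1 - tan²342°) = -0.7265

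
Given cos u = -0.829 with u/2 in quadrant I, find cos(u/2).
cos(u/2) = ±√((1 + cos u)/2); positive since u/2 ∈ QI, so cos(u/2) = 0.2924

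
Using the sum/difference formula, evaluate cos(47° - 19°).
cos(47° - 19°) = cos 47° cos 19° + sin 47° sin 19° = 0.8829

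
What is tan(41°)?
tan(41°) = 0.8693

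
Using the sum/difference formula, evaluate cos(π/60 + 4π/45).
cos(π/60 + 4π/45) = cos π/60 cos 4π/45 - sin π/60 sin 4π/45 = 0.9455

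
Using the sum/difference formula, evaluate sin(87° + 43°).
sin(87° + 43°) = sin 87° cos 43° + cos 87° sin 43° = 0.766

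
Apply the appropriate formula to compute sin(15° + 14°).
sin(15° + 14°) = sin 15° cos 14° + cos 15° sin 14° = 0.4848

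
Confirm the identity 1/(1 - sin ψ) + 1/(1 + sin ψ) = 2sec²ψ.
LHS = [(1 + sin ψ) + (1 - sin ψ)] / [(1 - sin ψ)(1 + sin ψ)] = 2/(1 - sin²ψ) = 2/cos²ψ = 2sec²ψ = RHS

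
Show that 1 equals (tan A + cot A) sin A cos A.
RHS = (sin A/cos A + cos A/sin A) sin A cos A = ((sin²A + cos²A)/(sin A cos A)) · sin A cos A = sin²A + cos²A = 1 = LHS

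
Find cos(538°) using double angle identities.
cos(538°) = cos²269° - sin²269° = -0.9994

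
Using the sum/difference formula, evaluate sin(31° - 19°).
sin(31° - 19°) = sin 31° cos 19° - cos 31° sin 19° = 0.2079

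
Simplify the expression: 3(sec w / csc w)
3(sec w / csc w) = 3(tan w) (using Reciprocal identities)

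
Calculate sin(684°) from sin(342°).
sin(684°) = 2 sin 342° cos 342° = -0.5878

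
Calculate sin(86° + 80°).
sin(86° + 80°) = sin 86° cos 80° + cos 86° sin 80° = 0.2419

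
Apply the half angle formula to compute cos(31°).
cos(31°) = √((1 + cos 62°)/2) = 0.8572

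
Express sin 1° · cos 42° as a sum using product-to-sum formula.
sin 1° cos 42° = (1/2)[sin(1°+42°) + sin(1°-42°)]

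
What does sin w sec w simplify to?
sin w sec w = tan w (using Reciprocal + quotient)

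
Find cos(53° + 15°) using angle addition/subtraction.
cos(53° + 15°) = cos 53° cos 15° - sin 53° sin 15° = 0.3746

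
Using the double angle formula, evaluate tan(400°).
tan(400°) = 2 tan 200° / (1 - tan²200°) = 0.8391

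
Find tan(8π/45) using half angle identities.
tan(8π/45) = sin 16π/45 / (1 + cos 16π/45) = 0.6249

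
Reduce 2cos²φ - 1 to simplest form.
2cos²φ - 1 = cos(2φ) (using Double angle)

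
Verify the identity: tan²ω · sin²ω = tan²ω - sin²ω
RHS = sin²ω/cos²ω - sin²ω = sin²ω(1/cos²ω - 1) = sin²ω · (1 - cos²ω)/cos²ω = sin²ω · sin²ω/cos²ω = sin²ω · tan²ω = LHS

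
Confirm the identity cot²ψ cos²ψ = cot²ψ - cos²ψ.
RHS = cos²ψ/sin²ψ - cos²ψ = cos²ψ(1/sin²ψ - 1) = cos²ψ · (1 - sin²ψ)/sin²ψ = cos²ψ · cos²ψ/sin²ψ = cos²ψ · cot²ψ = LHS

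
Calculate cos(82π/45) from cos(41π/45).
cos(82π/45) = cos²41π/45 - sin²41π/45 = 0.848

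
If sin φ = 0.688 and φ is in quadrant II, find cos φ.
cos φ = -0.7257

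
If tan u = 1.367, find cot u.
cot u = 1/tan u = 0.7315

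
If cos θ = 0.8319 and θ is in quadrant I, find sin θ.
sin θ = 0.5549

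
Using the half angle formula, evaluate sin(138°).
sin(138°) = √((1 - cos 276°)/2) = 0.6691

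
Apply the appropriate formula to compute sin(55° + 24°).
sin(55° + 24°) = sin 55° cos 24° + cos 55° sin 24° = 0.9816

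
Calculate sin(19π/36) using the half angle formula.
sin(19π/36) = √((1 - cos 19π/18)/2) = 0.9962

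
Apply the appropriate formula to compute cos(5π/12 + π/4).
cos(5π/12 + π/4) = cos 5π/12 cos π/4 - sin 5π/12 sin π/4 = -1/2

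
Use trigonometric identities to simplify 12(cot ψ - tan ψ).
12(cot ψ - tan ψ) = 12(2 cot(2ψ)) (using Double angle)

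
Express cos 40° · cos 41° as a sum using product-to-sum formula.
cos 40° cos 41° = (1/2)[cos(40°-41°) + cos(40°+41°)]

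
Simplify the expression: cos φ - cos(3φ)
cos φ - cos(3φ) = 2 sin(2φ) sin φ (using Sum-to-product)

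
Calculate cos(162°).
cos(162°) = -0.9511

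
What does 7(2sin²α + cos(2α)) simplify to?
7(2sin²α + cos(2α)) = 7 (using Double angle)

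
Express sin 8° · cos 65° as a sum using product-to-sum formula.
sin 8° cos 65° = (1/2)[sin(8°+65°) + sin(8°-65°)]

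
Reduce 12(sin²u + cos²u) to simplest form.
12(sin²u + cos²u) = 12 (using Pythagorean identity)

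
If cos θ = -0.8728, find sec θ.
sec θ = 1/cos θ = -1.146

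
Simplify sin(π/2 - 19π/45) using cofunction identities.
sin(π/2 - 19π/45) = cos(19π/45)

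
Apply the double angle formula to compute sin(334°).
sin(334°) = 2 sin 167° cos 167° = -0.4384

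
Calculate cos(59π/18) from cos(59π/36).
cos(59π/18) = cos²59π/36 - sin²59π/36 = -0.6428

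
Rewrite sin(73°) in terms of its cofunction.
sin(73°) = cos(90° - 73°) = cos(17°)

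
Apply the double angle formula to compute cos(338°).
cos(338°) = cos²169° - sin²169° = 0.9272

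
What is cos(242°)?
cos(242°) = -0.4695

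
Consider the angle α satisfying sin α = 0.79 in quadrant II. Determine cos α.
cos α = ±√(1 - sin²α) = -0.6131 (negative in QII)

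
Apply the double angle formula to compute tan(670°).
tan(670°) = 2 tan 335° / (1 - tan²335°) = -1.192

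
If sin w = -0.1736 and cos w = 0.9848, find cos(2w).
cos(2w) = cos²w - sin²w = 0.9397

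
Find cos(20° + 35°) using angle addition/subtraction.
cos(20° + 35°) = cos 20° cos 35° - sin 20° sin 35° = 0.5736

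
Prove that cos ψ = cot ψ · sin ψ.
RHS = (cos ψ/sin ψ) · sin ψ = cos ψ = LHS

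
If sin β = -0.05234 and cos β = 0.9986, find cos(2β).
cos(2β) = cos²β - sin²β = 0.9945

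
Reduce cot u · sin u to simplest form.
cot u · sin u = cos u (using Quotient identity)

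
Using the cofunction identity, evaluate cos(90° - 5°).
cos(90° - 5°) = sin(5°) = 0.08716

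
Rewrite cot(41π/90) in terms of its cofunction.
cot(41π/90) = tan(π/2 - 41π/90) = tan(2π/45)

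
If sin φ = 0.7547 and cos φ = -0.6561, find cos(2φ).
cos(2φ) = cos²φ - sin²φ = -0.1391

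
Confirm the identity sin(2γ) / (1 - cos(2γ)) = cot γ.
LHS = 2 sin γ cos γ / (2sin²γ) = cos γ/sin γ = cot γ = RHS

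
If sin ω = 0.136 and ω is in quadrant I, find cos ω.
cos ω = 0.9907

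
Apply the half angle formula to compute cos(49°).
cos(49°) = √((1 + cos 98°)/2) = 0.6561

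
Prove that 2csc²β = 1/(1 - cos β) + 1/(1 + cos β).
RHS = [(1 + cos β) + (1 - cos β)] / [(1 - cos β)(1 + cos β)] = 2/(1 - cos²β) = 2/sin²β = 2csc²β = LHS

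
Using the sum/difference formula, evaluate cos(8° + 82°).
cos(8° + 82°) = cos 8° cos 82° - sin 8° sin 82° = 0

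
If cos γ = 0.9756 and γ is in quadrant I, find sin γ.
sin γ = 0.2196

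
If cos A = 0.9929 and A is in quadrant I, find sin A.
sin A = 0.119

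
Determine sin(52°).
sin(52°) = 0.788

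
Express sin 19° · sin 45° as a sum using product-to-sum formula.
sin 19° sin 45° = (1/2)[cos(19°-45°) - cos(19°+45°)]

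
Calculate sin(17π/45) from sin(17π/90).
sin(17π/45) = 2 sin 17π/90 cos 17π/90 = 0.9272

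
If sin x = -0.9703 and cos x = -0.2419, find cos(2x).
cos(2x) = cos²x - sin²x = -0.883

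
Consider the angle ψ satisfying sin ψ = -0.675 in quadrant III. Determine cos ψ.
cos ψ = ±√(1 - sin²ψ) = -0.7378 (negative in QIII)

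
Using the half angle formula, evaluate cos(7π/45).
cos(7π/45) = √((1 + cos 14π/45)/2) = 0.8829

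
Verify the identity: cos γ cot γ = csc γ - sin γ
RHS = 1/sin γ - sin γ = (1 - sin²γ)/sin γ = cos²γ/sin γ = cos γ · (cos γ/sin γ) = cos γ cot γ = LHS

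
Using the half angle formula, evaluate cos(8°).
cos(8°) = √((1 + cos 16°)/2) = 0.9903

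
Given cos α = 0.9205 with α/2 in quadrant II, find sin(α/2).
sin(α/2) = ±√((1 - cos α)/2); positive since α/2 ∈ QII, so sin(α/2) = 0.1994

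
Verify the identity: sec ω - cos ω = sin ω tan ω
LHS = 1/cos ω - cos ω = (1 - cos²ω)/cos ω = sin²ω/cos ω = sin ω · (sin ω/cos ω) = sin ω tan ω = RHS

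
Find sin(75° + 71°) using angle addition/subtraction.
sin(75° + 71°) = sin 75° cos 71° + cos 75° sin 71° = 0.5592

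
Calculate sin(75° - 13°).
sin(75° - 13°) = sin 75° cos 13° - cos 75° sin 13° = 0.8829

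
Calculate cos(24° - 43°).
cos(24° - 43°) = cos 24° cos 43° + sin 24° sin 43° = 0.9455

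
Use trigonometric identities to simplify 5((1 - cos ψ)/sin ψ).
5((1 - cos ψ)/sin ψ) = 5(tan(ψ/2)) (using Half angle)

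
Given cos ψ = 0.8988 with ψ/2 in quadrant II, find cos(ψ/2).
cos(ψ/2) = ±√((1 + cos ψ)/2); negative since ψ/2 ∈ QII, so cos(ψ/2) = -0.9744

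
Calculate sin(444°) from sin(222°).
sin(444°) = 2 sin 222° cos 222° = 0.9945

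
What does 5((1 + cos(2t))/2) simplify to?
5((1 + cos(2t))/2) = 5(cos²t) (using Power reduction)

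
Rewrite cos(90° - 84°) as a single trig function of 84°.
cos(90° - 84°) = sin(84°)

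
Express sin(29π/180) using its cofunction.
sin(29π/180) = cos(π/2 - 29π/180) = cos(61π/180)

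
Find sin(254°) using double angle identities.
sin(254°) = 2 sin 127° cos 127° = -0.9613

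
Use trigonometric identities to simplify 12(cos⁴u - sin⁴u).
12(cos⁴u - sin⁴u) = 12(cos(2u)) (using Factoring + double angle)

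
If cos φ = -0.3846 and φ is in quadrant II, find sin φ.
sin φ = 0.9231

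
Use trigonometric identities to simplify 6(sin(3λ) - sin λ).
6(sin(3λ) - sin λ) = 6(2 cos(2λ) sin λ) (using Sum-to-product)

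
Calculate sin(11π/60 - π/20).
sin(11π/60 - π/20) = sin 11π/60 cos π/20 - cos 11π/60 sin π/20 = 0.4067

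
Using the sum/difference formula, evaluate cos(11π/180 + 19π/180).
cos(11π/180 + 19π/180) = cos 11π/180 cos 19π/180 - sin 11π/180 sin 19π/180 = √3/2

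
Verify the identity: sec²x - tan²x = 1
LHS = 1/cos²x - sin²x/cos²x = (1 - sin²x)/cos²x = cos²x/cos²x = 1 = RHS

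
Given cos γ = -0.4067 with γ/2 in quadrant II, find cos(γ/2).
cos(γ/2) = ±√((1 + cos γ)/2); negative since γ/2 ∈ QII, so cos(γ/2) = -0.5447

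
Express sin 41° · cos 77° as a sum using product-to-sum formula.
sin 41° cos 77° = (1/2)[sin(41°+77°) + sin(41°-77°)]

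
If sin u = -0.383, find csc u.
csc u = 1/sin u = -2.611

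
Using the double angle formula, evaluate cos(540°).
cos(540°) = cos²270° - sin²270° = -1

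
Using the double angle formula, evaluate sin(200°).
sin(200°) = 2 sin 100° cos 100° = -0.342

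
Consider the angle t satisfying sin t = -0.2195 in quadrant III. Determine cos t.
cos t = ±√(1 - sin²t) = -0.9756 (negative in QIII)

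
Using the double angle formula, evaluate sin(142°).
sin(142°) = 2 sin 71° cos 71° = 0.6157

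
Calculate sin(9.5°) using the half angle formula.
sin(9.5°) = √((1 - cos 19°)/2) = 0.165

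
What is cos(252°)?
cos(252°) = -0.309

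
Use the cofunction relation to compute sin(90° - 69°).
sin(90° - 69°) = cos(69°) = 0.3584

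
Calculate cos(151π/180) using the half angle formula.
cos(151π/180) = -√((1 + cos 151π/90)/2) = -0.8746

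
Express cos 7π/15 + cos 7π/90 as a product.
cos 7π/15 + cos 7π/90 = 2 cos(49π/180) cos(7π/36)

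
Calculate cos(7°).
cos(7°) = 0.9925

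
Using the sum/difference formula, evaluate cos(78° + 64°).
cos(78° + 64°) = cos 78° cos 64° - sin 78° sin 64° = -0.788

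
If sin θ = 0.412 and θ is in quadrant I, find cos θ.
cos θ = 0.9112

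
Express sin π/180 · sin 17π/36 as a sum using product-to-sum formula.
sin π/180 sin 17π/36 = (1/2)[cos(π/180-17π/36) - cos(π/180+17π/36)]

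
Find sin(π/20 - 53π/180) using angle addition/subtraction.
sin(π/20 - 53π/180) = sin π/20 cos 53π/180 - cos π/20 sin 53π/180 = -0.6947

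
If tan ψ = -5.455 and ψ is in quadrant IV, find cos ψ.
cos ψ = 0.1803 (using tan²ψ + 1 = sec²ψ)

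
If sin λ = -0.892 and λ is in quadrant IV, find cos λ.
cos λ = 0.452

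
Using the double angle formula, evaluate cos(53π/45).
cos(53π/45) = 2cos²53π/90 - 1 = -0.848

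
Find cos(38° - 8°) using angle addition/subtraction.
cos(38° - 8°) = cos 38° cos 8° + sin 38° sin 8° = √3/2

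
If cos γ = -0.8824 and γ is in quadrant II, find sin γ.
sin γ = 0.4705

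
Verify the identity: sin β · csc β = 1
LHS = sin β · (1/sin β) = 1 = RHS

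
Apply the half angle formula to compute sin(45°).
sin(45°) = √((1 - cos 90°)/2) = √2/2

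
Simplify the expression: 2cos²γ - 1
2cos²γ - 1 = cos(2γ) (using Double angle)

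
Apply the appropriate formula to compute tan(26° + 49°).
tan(26° + 49°) = (tan 26° + tan 49°)/(1 - tan 26° tan 49°) = 2+√3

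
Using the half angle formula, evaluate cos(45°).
cos(45°) = √((1 + cos 90°)/2) = √2/2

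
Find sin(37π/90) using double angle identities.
sin(37π/90) = 2 sin 37π/180 cos 37π/180 = 0.9613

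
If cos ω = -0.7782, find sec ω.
sec ω = 1/cos ω = -1.285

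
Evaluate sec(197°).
sec(197°) = -1.046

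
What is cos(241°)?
cos(241°) = -0.4848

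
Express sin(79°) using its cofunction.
sin(79°) = cos(90° - 79°) = cos(11°)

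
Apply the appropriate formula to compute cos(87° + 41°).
cos(87° + 41°) = cos 87° cos 41° - sin 87° sin 41° = -0.6157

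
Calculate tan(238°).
tan(238°) = 1.6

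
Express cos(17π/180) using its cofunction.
cos(17π/180) = sin(π/2 - 17π/180) = sin(73π/180)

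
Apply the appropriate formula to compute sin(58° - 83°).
sin(58° - 83°) = sin 58° cos 83° - cos 58° sin 83° = -0.4226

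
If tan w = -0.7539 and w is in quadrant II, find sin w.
sin w = 0.602 (using tan²w + 1 = sec²w)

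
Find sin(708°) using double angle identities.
sin(708°) = 2 sin 354° cos 354° = -0.2079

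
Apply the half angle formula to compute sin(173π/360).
sin(173π/360) = √((1 - cos 173π/180)/2) = 0.9981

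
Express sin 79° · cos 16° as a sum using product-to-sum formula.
sin 79° cos 16° = (1/2)[sin(79°+16°) + sin(79°-16°)]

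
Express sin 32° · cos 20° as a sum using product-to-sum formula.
sin 32° cos 20° = (1/2)[sin(32°+20°) + sin(32°-20°)]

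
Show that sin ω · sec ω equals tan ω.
LHS = sin ω · (1/cos ω) = sin ω/cos ω = tan ω = RHS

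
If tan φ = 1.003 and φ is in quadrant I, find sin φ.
sin φ = 0.7082 (using tan²φ + 1 = sec²φ)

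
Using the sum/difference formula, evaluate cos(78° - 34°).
cos(78° - 34°) = cos 78° cos 34° + sin 78° sin 34° = 0.7193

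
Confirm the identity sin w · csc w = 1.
LHS = sin w · (1/sin w) = 1 = RHS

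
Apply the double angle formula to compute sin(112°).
sin(112°) = 2 sin 56° cos 56° = 0.9272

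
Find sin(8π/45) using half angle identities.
sin(8π/45) = √((1 - cos 16π/45)/2) = 0.5299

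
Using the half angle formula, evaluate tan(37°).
tan(37°) = sin 74° / (1 + cos 74°) = 0.7536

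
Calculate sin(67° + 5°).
sin(67° + 5°) = sin 67° cos 5° + cos 67° sin 5° = 0.9511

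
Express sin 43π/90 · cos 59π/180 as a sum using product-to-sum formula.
sin 43π/90 cos 59π/180 = (1/2)[sin(43π/90+59π/180) + sin(43π/90-59π/180)]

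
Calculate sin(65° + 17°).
sin(65° + 17°) = sin 65° cos 17° + cos 65° sin 17° = 0.9903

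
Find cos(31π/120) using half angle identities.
cos(31π/120) = √((1 + cos 31π/60)/2) = 0.6884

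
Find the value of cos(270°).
cos(270°) = 0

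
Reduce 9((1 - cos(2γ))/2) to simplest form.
9((1 - cos(2γ))/2) = 9(sin²γ) (using Power reduction)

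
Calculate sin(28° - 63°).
sin(28° - 63°) = sin 28° cos 63° - cos 28° sin 63° = -0.5736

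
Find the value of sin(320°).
sin(320°) = -0.6428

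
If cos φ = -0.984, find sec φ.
sec φ = 1/cos φ = -1.016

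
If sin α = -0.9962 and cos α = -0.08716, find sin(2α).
sin(2α) = 2 sin α cos α = 0.1737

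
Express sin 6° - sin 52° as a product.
sin 6° - sin 52° = 2 cos(29°) sin(-23°)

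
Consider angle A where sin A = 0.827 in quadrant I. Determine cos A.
cos A = √(1 - sin²A) = 0.5622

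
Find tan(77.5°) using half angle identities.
tan(77.5°) = sin 155° / (1 + cos 155°) = 4.511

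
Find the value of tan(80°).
tan(80°) = 5.671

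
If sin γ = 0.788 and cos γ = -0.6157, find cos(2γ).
cos(2γ) = cos²γ - sin²γ = -0.2419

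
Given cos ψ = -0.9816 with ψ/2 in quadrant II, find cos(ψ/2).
cos(ψ/2) = ±√((1 + cos ψ)/2); negative since ψ/2 ∈ QII, so cos(ψ/2) = -0.09592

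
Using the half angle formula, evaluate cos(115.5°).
cos(115.5°) = -√((1 + cos 231°)/2) = -0.4305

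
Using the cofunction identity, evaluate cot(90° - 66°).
cot(90° - 66°) = tan(66°) = 2.246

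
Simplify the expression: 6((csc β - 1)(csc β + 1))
6((csc β - 1)(csc β + 1)) = 6(cot²β) (using Diff. of squares)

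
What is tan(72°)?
tan(72°) = 3.078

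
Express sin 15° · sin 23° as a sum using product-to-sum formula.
sin 15° sin 23° = (1/2)[cos(15°-23°) - cos(15°+23°)]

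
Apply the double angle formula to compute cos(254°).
cos(254°) = 1 - 2sin²127° = -0.2756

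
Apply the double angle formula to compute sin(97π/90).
sin(97π/90) = 2 sin 97π/180 cos 97π/180 = -0.2419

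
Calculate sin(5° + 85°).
sin(5° + 85°) = sin 5° cos 85° + cos 5° sin 85° = 1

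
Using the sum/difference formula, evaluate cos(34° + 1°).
cos(34° + 1°) = cos 34° cos 1° - sin 34° sin 1° = 0.8192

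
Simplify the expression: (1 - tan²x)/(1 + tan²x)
(1 - tan²x)/(1 + tan²x) = cos(2x) (using Double angle)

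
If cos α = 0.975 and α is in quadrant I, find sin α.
sin α = 0.2222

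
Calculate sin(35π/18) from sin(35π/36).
sin(35π/18) = 2 sin 35π/36 cos 35π/36 = -0.1736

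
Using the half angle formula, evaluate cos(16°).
cos(16°) = √((1 + cos 32°)/2) = 0.9613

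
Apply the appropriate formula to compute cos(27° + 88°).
cos(27° + 88°) = cos 27° cos 88° - sin 27° sin 88° = -0.4226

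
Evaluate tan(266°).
tan(266°) = 14.3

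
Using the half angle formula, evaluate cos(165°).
cos(165°) = -√((1 + cos 330°)/2) = -(√6+√2)/4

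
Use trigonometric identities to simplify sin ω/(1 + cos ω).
sin ω/(1 + cos ω) = tan(ω/2) (using Half angle)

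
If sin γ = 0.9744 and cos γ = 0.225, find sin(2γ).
sin(2γ) = 2 sin γ cos γ = 0.4385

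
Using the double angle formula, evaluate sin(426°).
sin(426°) = 2 sin 213° cos 213° = 0.9135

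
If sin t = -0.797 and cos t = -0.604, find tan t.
tan t = sin t / cos t = 1.32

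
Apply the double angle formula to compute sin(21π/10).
sin(21π/10) = 2 sin 21π/20 cos 21π/20 = 0.309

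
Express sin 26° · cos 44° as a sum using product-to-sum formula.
sin 26° cos 44° = (1/2)[sin(26°+44°) + sin(26°-44°)]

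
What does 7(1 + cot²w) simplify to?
7(1 + cot²w) = 7(csc²w) (using Pythagorean identity)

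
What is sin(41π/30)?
sin(41π/30) = -0.9135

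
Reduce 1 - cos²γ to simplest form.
1 - cos²γ = sin²γ (using Pythagorean identity)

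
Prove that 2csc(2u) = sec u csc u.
LHS = 2/sin(2u) = 2/(2 sin u cos u) = 1/(sin u cos u) = (1/cos u)(1/sin u) = sec u csc u = RHS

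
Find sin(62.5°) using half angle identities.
sin(62.5°) = √((1 - cos 125°)/2) = 0.887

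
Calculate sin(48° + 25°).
sin(48° + 25°) = sin 48° cos 25° + cos 48° sin 25° = 0.9563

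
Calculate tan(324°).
tan(324°) = -0.7265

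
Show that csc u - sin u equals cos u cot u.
LHS = 1/sin u - sin u = (1 - sin²u)/sin u = cos²u/sin u = cos u · (cos u/sin u) = cos u cot u = RHS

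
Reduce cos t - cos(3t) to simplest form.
cos t - cos(3t) = 2 sin(2t) sin t (using Sum-to-product)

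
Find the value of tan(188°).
tan(188°) = 0.1405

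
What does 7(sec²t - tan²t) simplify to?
7(sec²t - tan²t) = 7 (using Pythagorean identity)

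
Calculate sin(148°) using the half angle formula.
sin(148°) = √((1 - cos 296°)/2) = 0.5299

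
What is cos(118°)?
cos(118°) = -0.4695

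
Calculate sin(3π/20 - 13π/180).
sin(3π/20 - 13π/180) = sin 3π/20 cos 13π/180 - cos 3π/20 sin 13π/180 = 0.2419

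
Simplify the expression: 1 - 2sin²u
1 - 2sin²u = cos(2u) (using Double angle)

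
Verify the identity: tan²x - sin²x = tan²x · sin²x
LHS = sin²x/cos²x - sin²x = sin²x(1/cos²x - 1) = sin²x · (1 - cos²x)/cos²x = sin²x · sin²x/cos²x = sin²x · tan²x = RHS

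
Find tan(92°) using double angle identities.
tan(92°) = 2 tan 46° / (1 - tan²46°) = -28.64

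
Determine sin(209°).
sin(209°) = -0.4848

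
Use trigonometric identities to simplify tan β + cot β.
tan β + cot β = sec β csc β (using Quotient identities)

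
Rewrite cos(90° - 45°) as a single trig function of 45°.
cos(90° - 45°) = sin(45°)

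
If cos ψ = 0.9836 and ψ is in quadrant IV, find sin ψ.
sin ψ = -0.1804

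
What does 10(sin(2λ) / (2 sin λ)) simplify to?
10(sin(2λ) / (2 sin λ)) = 10(cos λ) (using Double angle)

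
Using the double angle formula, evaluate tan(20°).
tan(20°) = 2 tan 10° / (1 - tan²10°) = 0.364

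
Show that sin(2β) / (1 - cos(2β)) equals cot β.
LHS = 2 sin β cos β / (2sin²β) = cos β/sin β = cot β = RHS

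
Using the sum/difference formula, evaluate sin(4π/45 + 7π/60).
sin(4π/45 + 7π/60) = sin 4π/45 cos 7π/60 + cos 4π/45 sin 7π/60 = 0.6018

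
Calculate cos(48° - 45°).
cos(48° - 45°) = cos 48° cos 45° + sin 48° sin 45° = 0.9986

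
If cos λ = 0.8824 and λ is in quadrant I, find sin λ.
sin λ = 0.4705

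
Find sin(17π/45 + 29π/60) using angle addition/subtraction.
sin(17π/45 + 29π/60) = sin 17π/45 cos 29π/60 + cos 17π/45 sin 29π/60 = 0.4226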